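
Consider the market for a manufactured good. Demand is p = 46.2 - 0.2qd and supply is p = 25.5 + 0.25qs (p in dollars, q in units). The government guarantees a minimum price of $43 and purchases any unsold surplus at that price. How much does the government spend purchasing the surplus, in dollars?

Rearranging demand gives qd = 231 - 5p; rearranging supply gives qs = 4p - 102. Without the control the market clears where 231 - 5p = 4p - 102, i.e. p* = 37 and q* = 46.
The floor of 43 is above the equilibrium price 37, so it binds.
At p = 43: qd = 231 - 5·43 = 16 and qs = 4·43 - 102 = 70.
Surplus = qs - qd = 54.
Government expenditure = surplus × support price = 54 × 43 = 2322.

2322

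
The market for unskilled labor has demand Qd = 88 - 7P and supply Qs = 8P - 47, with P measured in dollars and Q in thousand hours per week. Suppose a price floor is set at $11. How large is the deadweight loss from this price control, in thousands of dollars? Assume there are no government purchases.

26.25

In a free market, 88 - 7P = 8P - 47 gives the equilibrium P* = 9, Q* = 25.
The floor of 11 is above the equilibrium price 9, so it binds.
At P = 11: Qd = 88 - 7·11 = 11 and Qs = 8·11 - 47 = 41.
Quantity traded falls to 11. At Q = 11 the demand price is (88 - 11)/7 = 11 and the supply price is (47 + 11)/8 = 7.25.
Deadweight loss = ½ · (11 - 7.25) · (25 - 11) = ½ · 3.75 · 14 = 26.25.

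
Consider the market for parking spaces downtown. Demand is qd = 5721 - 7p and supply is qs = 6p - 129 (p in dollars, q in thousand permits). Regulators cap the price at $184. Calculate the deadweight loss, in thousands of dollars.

394212

Setting quantity demanded equal to quantity supplied, 5721 - 7p = 6p - 129, gives p* = 450 and q* = 2571.
The ceiling of 184 is below the equilibrium price 450, so it binds.
At p = 184: qd = 5721 - 7·184 = 4433 and qs = 6·184 - 129 = 975.
Quantity traded falls to 975. At q = 975 the demand price is (5721 - 975)/7 = 678 and the supply price is (129 + 975)/6 = 184.
Deadweight loss = ½ · (678 - 184) · (2571 - 975) = ½ · 494 · 1596 = 394212.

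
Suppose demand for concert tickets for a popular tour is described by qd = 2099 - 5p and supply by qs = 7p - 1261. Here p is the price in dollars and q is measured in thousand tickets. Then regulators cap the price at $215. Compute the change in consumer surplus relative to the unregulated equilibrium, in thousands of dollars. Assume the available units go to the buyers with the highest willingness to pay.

-4842.5

Equilibrium: 2099 - 5p = 7p - 1261, so 3360 = 12p and p* = 280, q* = 699.
The ceiling of 215 is below the equilibrium price 280, so it binds.
At p = 215: qd = 2099 - 5·215 = 1024 and qs = 7·215 - 1261 = 244.
Consumer surplus without the control is ½ · (419.8 - 280) · 699 = 48860.1.
With the ceiling, 244 units are sold at 215 (assume they go to the highest-value buyers). The demand price at q = 244 is 371, so CS = ½ · [(419.8 - 215) + (371 - 215)] · 244 = 44017.6.
Change in consumer surplus = 44017.6 - 48860.1 = -4842.5.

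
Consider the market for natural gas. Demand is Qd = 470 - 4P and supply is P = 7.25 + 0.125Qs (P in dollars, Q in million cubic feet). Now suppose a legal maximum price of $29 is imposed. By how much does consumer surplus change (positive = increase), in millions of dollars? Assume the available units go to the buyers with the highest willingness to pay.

810

Rearranging supply gives Qs = 8P - 58. Setting quantity demanded equal to quantity supplied, 470 - 4P = 8P - 58, gives P* = 44 and Q* = 294.
The ceiling of 29 is below the equilibrium price 44, so it binds.
At P = 29: Qd = 470 - 4·29 = 354 and Qs = 8·29 - 58 = 174.
Consumer surplus without the control is ½ · (117.5 - 44) · 294 = 10804.5.
With the ceiling, 174 units are sold at 29 (assume they go to the highest-value buyers). The demand price at Q = 174 is 74, so CS = ½ · [(117.5 - 29) + (74 - 29)] · 174 = 11614.5.
Change in consumer surplus = 11614.5 - 10804.5 = 810.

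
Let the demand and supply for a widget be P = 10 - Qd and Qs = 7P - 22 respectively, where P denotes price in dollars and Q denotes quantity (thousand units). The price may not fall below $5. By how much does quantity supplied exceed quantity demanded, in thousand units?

8

Rearranging demand gives Qd = 10 - P. Without the control the market clears where 10 - P = 7P - 22, i.e. P* = 4 and Q* = 6.
The floor of 5 is above the equilibrium price 4, so it binds.
At P = 5: Qd = 10 - 5 = 5 and Qs = 7·5 - 22 = 13.
Surplus = Qs - Qd = 13 - 5 = 8.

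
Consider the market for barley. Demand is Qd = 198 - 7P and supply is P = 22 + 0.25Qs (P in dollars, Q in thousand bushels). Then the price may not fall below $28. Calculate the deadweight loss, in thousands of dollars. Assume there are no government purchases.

Rearranging supply gives Qs = 4P - 88. Equilibrium: 198 - 7P = 4P - 88, so 286 = 11P and P* = 26, Q* = 16.
Because the floor (28) lies above the market-clearing price, it is binding.
At P = 28: Qd = 198 - 7·28 = 2 and Qs = 4·28 - 88 = 24.
Quantity traded falls to 2. At Q = 2 the demand price is (198 - 2)/7 = 28 and the supply price is (88 + 2)/4 = 22.5.
Deadweight loss = ½ · (28 - 22.5) · (16 - 2) = ½ · 5.5 · 14 = 38.5.

38.5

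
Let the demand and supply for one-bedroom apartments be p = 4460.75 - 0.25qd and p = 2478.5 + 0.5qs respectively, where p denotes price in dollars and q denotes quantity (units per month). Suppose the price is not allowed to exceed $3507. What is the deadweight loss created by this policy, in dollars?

Rearranging demand gives qd = 17843 - 4p; rearranging supply gives qs = 2p - 4957. In a free market, 17843 - 4p = 2p - 4957 gives the equilibrium p* = 3800, q* = 2643.
Since 3507 < 3800, the ceiling is binding.
At p = 3507: qd = 17843 - 4·3507 = 3815 and qs = 2·3507 - 4957 = 2057.
Quantity traded falls to 2057. At q = 2057 the demand price is (17843 - 2057)/4 = 3946.5 and the supply price is (4957 + 2057)/2 = 3507.
Deadweight loss = ½ · (3946.5 - 3507) · (2643 - 2057) = ½ · 439.5 · 586 = 128773.5.

128773.5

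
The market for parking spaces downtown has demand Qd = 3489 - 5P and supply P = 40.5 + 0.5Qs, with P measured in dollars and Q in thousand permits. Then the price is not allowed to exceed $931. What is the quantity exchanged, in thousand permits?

Rearranging supply gives Qs = 2P - 81. In a free market, 3489 - 5P = 2P - 81 gives the equilibrium P* = 510, Q* = 939.
Since 931 is above P* = 510, the ceiling does not bind and the free-market outcome prevails.

939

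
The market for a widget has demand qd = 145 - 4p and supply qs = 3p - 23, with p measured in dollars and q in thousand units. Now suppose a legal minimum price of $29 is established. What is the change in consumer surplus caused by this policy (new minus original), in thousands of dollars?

Without the control the market clears where 145 - 4p = 3p - 23, i.e. p* = 24 and q* = 49.
Since 29 > 24, the floor is binding.
At p = 29: qd = 145 - 4·29 = 29 and qs = 3·29 - 23 = 64.
Consumer surplus without the control is ½ · (36.25 - 24) · 49 = 300.125.
With the floor, consumers buy 29 units at 29, so CS = ½ · (36.25 - 29) · 29 = 105.125.
Change in consumer surplus = 105.125 - 300.125 = -195.

-195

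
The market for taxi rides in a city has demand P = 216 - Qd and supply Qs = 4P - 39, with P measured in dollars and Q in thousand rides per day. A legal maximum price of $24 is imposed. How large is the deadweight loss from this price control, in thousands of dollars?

7290

Rearranging demand gives Qd = 216 - P. In a free market, 216 - P = 4P - 39 gives the equilibrium P* = 51, Q* = 165.
Because the ceiling (24) lies below the market-clearing price, it is binding.
At P = 24: Qd = 216 - 24 = 192 and Qs = 4·24 - 39 = 57.
Quantity traded falls to 57. At Q = 57 the demand price is 216 - 57 = 159 and the supply price is (39 + 57)/4 = 24.
Deadweight loss = ½ · (159 - 24) · (165 - 57) = ½ · 135 · 108 = 7290.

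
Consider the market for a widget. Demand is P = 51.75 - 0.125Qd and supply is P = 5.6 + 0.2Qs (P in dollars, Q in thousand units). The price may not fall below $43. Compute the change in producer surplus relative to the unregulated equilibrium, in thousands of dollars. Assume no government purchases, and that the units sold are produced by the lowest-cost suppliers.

Rearranging demand gives Qd = 414 - 8P; rearranging supply gives Qs = 5P - 28. In a free market, 414 - 8P = 5P - 28 gives the equilibrium P* = 34, Q* = 142.
Because the floor (43) lies above the market-clearing price, it is binding.
At P = 43: Qd = 414 - 8·43 = 70 and Qs = 5·43 - 28 = 187.
Producer surplus without the control is ½ · (34 - 5.6) · 142 = 2016.4.
With the floor, 70 units are sold at 43. The supply price at Q = 70 is 19.6, so PS = ½ · [(43 - 5.6) + (43 - 19.6)] · 70 = 2128.
Change in producer surplus = 2128 - 2016.4 = 111.6.

111.6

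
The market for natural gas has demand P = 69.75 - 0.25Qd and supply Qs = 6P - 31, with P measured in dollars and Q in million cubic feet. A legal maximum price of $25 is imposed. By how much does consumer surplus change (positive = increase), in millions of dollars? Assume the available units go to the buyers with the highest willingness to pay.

552

Rearranging demand gives Qd = 279 - 4P. Setting quantity demanded equal to quantity supplied, 279 - 4P = 6P - 31, gives P* = 31 and Q* = 155.
Since 25 < 31, the ceiling is binding.
At P = 25: Qd = 279 - 4·25 = 179 and Qs = 6·25 - 31 = 119.
Consumer surplus without the control is ½ · (69.75 - 31) · 155 = 3003.125.
With the ceiling, 119 units are sold at 25 (assume they go to the highest-value buyers). The demand price at Q = 119 is 40, so CS = ½ · [(69.75 - 25) + (40 - 25)] · 119 = 3555.125.
Change in consumer surplus = 3555.125 - 3003.125 = 552.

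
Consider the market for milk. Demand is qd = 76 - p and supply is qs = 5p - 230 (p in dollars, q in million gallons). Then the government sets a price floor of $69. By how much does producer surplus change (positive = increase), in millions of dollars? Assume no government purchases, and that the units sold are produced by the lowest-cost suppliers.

93.6

Equilibrium: 76 - p = 5p - 230, so 306 = 6p and p* = 51, q* = 25.
Since 69 > 51, the floor is binding.
At p = 69: qd = 76 - 69 = 7 and qs = 5·69 - 230 = 115.
Producer surplus without the control is ½ · (51 - 46) · 25 = 62.5.
With the floor, 7 units are sold at 69. The supply price at q = 7 is 47.4, so PS = ½ · [(69 - 46) + (69 - 47.4)] · 7 = 156.1.
Change in producer surplus = 156.1 - 62.5 = 93.6.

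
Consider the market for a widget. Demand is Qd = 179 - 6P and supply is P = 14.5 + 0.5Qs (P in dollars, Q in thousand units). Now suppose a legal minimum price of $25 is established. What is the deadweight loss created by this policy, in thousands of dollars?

0

Rearranging supply gives Qs = 2P - 29. Without the control the market clears where 179 - 6P = 2P - 29, i.e. P* = 26 and Q* = 23.
Since 25 is below P* = 26, the floor does not bind and the free-market outcome prevails.
Since the control does not bind, no trades are prevented and deadweight loss is zero.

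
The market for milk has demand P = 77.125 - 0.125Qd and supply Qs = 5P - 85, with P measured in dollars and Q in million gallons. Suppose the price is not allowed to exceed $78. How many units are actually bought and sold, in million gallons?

185

Rearranging demand gives Qd = 617 - 8P. Setting quantity demanded equal to quantity supplied, 617 - 8P = 5P - 85, gives P* = 54 and Q* = 185.
Since 78 is above P* = 54, the ceiling does not bind and the free-market outcome prevails.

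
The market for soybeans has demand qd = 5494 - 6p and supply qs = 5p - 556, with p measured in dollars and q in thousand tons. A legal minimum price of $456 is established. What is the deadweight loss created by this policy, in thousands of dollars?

0

Setting quantity demanded equal to quantity supplied, 5494 - 6p = 5p - 556, gives p* = 550 and q* = 2194.
The floor of 456 is below the equilibrium price 550, so it is not binding; the market clears at p* = 550, q* = 2194.
Since the control does not bind, no trades are prevented and deadweight loss is zero.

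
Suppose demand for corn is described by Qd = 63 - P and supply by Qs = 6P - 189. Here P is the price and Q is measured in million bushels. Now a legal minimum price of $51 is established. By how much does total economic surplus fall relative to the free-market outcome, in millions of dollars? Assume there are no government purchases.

Setting quantity demanded equal to quantity supplied, 63 - P = 6P - 189, gives P* = 36 and Q* = 27.
The floor of 51 is above the equilibrium price 36, so it binds.
At P = 51: Qd = 63 - 51 = 12 and Qs = 6·51 - 189 = 117.
Quantity traded falls to 12. At Q = 12 the demand price is 63 - 12 = 51 and the supply price is (189 + 12)/6 = 33.5.
Deadweight loss = ½ · (51 - 33.5) · (27 - 12) = ½ · 17.5 · 15 = 131.25.

131.25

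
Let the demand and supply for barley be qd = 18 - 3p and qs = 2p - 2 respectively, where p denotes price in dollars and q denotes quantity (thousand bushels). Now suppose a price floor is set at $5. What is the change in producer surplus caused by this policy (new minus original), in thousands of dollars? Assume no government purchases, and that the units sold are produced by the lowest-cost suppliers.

Setting quantity demanded equal to quantity supplied, 18 - 3p = 2p - 2, gives p* = 4 and q* = 6.
Since 5 > 4, the floor is binding.
At p = 5: qd = 18 - 3·5 = 3 and qs = 2·5 - 2 = 8.
Producer surplus without the control is ½ · (4 - 1) · 6 = 9.
With the floor, 3 units are sold at 5. The supply price at q = 3 is 2.5, so PS = ½ · [(5 - 1) + (5 - 2.5)] · 3 = 9.75.
Change in producer surplus = 9.75 - 9 = 0.75.

0.75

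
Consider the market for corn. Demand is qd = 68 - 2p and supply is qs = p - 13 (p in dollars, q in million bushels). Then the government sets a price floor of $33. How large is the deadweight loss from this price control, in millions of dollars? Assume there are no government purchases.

108

Without the control the market clears where 68 - 2p = p - 13, i.e. p* = 27 and q* = 14.
Since 33 > 27, the floor is binding.
At p = 33: qd = 68 - 2·33 = 2 and qs = 33 - 13 = 20.
Quantity traded falls to 2. At q = 2 the demand price is (68 - 2)/2 = 33 and the supply price is 13 + 2 = 15.
Deadweight loss = ½ · (33 - 15) · (14 - 2) = ½ · 18 · 12 = 108.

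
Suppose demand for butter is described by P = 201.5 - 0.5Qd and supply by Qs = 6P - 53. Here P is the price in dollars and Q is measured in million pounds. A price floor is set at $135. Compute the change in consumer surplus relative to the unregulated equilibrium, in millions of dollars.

Rearranging demand gives Qd = 403 - 2P. Without the control the market clears where 403 - 2P = 6P - 53, i.e. P* = 57 and Q* = 289.
Because the floor (135) lies above the market-clearing price, it is binding.
At P = 135: Qd = 403 - 2·135 = 133 and Qs = 6·135 - 53 = 757.
Consumer surplus without the control is ½ · (201.5 - 57) · 289 = 20880.25.
With the floor, consumers buy 133 units at 135, so CS = ½ · (201.5 - 135) · 133 = 4422.25.
Change in consumer surplus = 4422.25 - 20880.25 = -16458.

-16458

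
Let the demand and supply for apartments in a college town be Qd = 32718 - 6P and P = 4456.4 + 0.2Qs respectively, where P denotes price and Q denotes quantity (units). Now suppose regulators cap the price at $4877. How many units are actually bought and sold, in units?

Rearranging supply gives Qs = 5P - 22282. Setting quantity demanded equal to quantity supplied, 32718 - 6P = 5P - 22282, gives P* = 5000 and Q* = 2718.
The ceiling of 4877 is below the equilibrium price 5000, so it binds.
At P = 4877: Qd = 32718 - 6·4877 = 3456 and Qs = 5·4877 - 22282 = 2103.
The quantity actually transacted is the short side, supply: 2103.

2103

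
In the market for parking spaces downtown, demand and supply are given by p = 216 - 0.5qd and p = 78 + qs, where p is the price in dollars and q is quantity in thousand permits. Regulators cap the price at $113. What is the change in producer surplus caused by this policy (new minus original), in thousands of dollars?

Rearranging demand gives qd = 432 - 2p; rearranging supply gives qs = p - 78. In a free market, 432 - 2p = p - 78 gives the equilibrium p* = 170, q* = 92.
The ceiling of 113 is below the equilibrium price 170, so it binds.
At p = 113: qd = 432 - 2·113 = 206 and qs = 113 - 78 = 35.
Producer surplus without the control is ½ · (170 - 78) · 92 = 4232.
With the ceiling, producers sell 35 units at 113, so PS = ½ · (113 - 78) · 35 = 612.5.
Change in producer surplus = 612.5 - 4232 = -3619.5.

-3619.5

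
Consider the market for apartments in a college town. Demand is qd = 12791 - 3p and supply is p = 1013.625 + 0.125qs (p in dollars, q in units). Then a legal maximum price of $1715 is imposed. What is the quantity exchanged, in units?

Rearranging supply gives qs = 8p - 8109. Setting quantity demanded equal to quantity supplied, 12791 - 3p = 8p - 8109, gives p* = 1900 and q* = 7091.
The ceiling of 1715 is below the equilibrium price 1900, so it binds.
At p = 1715: qd = 12791 - 3·1715 = 7646 and qs = 8·1715 - 8109 = 5611.
The quantity actually transacted is the short side, supply: 5611.

5611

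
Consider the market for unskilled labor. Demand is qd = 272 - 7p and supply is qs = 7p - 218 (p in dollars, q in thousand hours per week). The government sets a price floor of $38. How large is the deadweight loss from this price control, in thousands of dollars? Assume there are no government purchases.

Setting quantity demanded equal to quantity supplied, 272 - 7p = 7p - 218, gives p* = 35 and q* = 27.
Since 38 > 35, the floor is binding.
At p = 38: qd = 272 - 7·38 = 6 and qs = 7·38 - 218 = 48.
Quantity traded falls to 6. At q = 6 the demand price is (272 - 6)/7 = 38 and the supply price is (218 + 6)/7 = 32.
Deadweight loss = ½ · (38 - 32) · (27 - 6) = ½ · 6 · 21 = 63.

63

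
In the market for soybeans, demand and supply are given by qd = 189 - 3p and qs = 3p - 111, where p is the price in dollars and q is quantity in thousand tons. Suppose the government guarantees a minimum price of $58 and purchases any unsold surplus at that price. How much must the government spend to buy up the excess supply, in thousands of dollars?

2784

In a free market, 189 - 3p = 3p - 111 gives the equilibrium p* = 50, q* = 39.
Because the floor (58) lies above the market-clearing price, it is binding.
At p = 58: qd = 189 - 3·58 = 15 and qs = 3·58 - 111 = 63.
Surplus = qs - qd = 48.
Government expenditure = surplus × support price = 48 × 58 = 2784.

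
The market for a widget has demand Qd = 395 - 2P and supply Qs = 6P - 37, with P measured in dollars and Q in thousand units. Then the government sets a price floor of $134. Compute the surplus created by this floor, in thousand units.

In a free market, 395 - 2P = 6P - 37 gives the equilibrium P* = 54, Q* = 287.
Since 134 > 54, the floor is binding.
At P = 134: Qd = 395 - 2·134 = 127 and Qs = 6·134 - 37 = 767.
Surplus = Qs - Qd = 767 - 127 = 640.

640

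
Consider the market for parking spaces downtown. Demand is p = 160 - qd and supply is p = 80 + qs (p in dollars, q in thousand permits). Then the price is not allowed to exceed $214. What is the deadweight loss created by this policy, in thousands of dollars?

0

Rearranging demand gives qd = 160 - p; rearranging supply gives qs = p - 80. Equilibrium: 160 - p = p - 80, so 240 = 2p and p* = 120, q* = 40.
Since 214 is above p* = 120, the ceiling does not bind and the free-market outcome prevails.
Since the control does not bind, no trades are prevented and deadweight loss is zero.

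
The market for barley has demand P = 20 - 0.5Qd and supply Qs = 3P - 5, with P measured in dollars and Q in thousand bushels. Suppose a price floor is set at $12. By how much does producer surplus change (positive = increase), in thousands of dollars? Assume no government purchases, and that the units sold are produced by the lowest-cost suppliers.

42

Rearranging demand gives Qd = 40 - 2P. Without the control the market clears where 40 - 2P = 3P - 5, i.e. P* = 9 and Q* = 22.
Since 12 > 9, the floor is binding.
At P = 12: Qd = 40 - 2·12 = 16 and Qs = 3·12 - 5 = 31.
Producer surplus without the control is ½ · (9 - 5/3) · 22 = 242/3.
With the floor, 16 units are sold at 12. The supply price at Q = 16 is 7, so PS = ½ · [(12 - 5/3) + (12 - 7)] · 16 = 368/3.
Change in producer surplus = 368/3 - 242/3 = 42.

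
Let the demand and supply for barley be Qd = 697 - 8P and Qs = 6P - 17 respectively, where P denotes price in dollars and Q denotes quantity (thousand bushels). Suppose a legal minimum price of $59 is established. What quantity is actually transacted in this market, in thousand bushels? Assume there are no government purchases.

225

Setting quantity demanded equal to quantity supplied, 697 - 8P = 6P - 17, gives P* = 51 and Q* = 289.
Because the floor (59) lies above the market-clearing price, it is binding.
At P = 59: Qd = 697 - 8·59 = 225 and Qs = 6·59 - 17 = 337.
The quantity actually transacted is the short side, demand: 225.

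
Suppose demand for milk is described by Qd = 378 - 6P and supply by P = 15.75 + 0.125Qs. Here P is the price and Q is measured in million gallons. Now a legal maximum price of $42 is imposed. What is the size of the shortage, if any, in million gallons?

0

Rearranging supply gives Qs = 8P - 126. Setting quantity demanded equal to quantity supplied, 378 - 6P = 8P - 126, gives P* = 36 and Q* = 162.
The ceiling of 42 is above the equilibrium price 36, so it is not binding; the market clears at P* = 36, Q* = 162.
Since the control does not bind, there is no shortage.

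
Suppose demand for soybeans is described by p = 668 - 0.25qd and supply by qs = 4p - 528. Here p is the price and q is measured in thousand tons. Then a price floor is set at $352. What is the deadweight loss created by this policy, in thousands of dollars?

0

Rearranging demand gives qd = 2672 - 4p. In a free market, 2672 - 4p = 4p - 528 gives the equilibrium p* = 400, q* = 1072.
Since 352 is below p* = 400, the floor does not bind and the free-market outcome prevails.
Since the control does not bind, no trades are prevented and deadweight loss is zero.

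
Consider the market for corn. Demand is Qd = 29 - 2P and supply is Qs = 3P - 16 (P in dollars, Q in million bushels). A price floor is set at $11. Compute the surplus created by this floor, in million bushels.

In a free market, 29 - 2P = 3P - 16 gives the equilibrium P* = 9, Q* = 11.
Since 11 > 9, the floor is binding.
At P = 11: Qd = 29 - 2·11 = 7 and Qs = 3·11 - 16 = 17.
Surplus = Qs - Qd = 17 - 7 = 10.

10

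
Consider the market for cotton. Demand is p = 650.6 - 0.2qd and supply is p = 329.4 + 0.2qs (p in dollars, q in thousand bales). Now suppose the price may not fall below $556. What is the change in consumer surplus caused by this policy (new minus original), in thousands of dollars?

Rearranging demand gives qd = 3253 - 5p; rearranging supply gives qs = 5p - 1647. In a free market, 3253 - 5p = 5p - 1647 gives the equilibrium p* = 490, q* = 803.
Since 556 > 490, the floor is binding.
At p = 556: qd = 3253 - 5·556 = 473 and qs = 5·556 - 1647 = 1133.
Consumer surplus without the control is ½ · (650.6 - 490) · 803 = 64480.9.
With the floor, consumers buy 473 units at 556, so CS = ½ · (650.6 - 556) · 473 = 22372.9.
Change in consumer surplus = 22372.9 - 64480.9 = -42108.

-42108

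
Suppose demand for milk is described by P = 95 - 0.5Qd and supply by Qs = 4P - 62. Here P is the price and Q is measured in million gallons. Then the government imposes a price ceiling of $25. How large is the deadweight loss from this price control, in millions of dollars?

Rearranging demand gives Qd = 190 - 2P. Setting quantity demanded equal to quantity supplied, 190 - 2P = 4P - 62, gives P* = 42 and Q* = 106.
Because the ceiling (25) lies below the market-clearing price, it is binding.
At P = 25: Qd = 190 - 2·25 = 140 and Qs = 4·25 - 62 = 38.
Quantity traded falls to 38. At Q = 38 the demand price is (190 - 38)/2 = 76 and the supply price is (62 + 38)/4 = 25.
Deadweight loss = ½ · (76 - 25) · (106 - 38) = ½ · 51 · 68 = 1734.

1734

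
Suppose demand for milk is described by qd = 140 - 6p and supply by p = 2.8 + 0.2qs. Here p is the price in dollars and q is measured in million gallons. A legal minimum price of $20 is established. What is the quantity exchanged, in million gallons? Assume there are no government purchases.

Rearranging supply gives qs = 5p - 14. In a free market, 140 - 6p = 5p - 14 gives the equilibrium p* = 14, q* = 56.
Because the floor (20) lies above the market-clearing price, it is binding.
At p = 20: qd = 140 - 6·20 = 20 and qs = 5·20 - 14 = 86.
The quantity actually transacted is the short side, demand: 20.

20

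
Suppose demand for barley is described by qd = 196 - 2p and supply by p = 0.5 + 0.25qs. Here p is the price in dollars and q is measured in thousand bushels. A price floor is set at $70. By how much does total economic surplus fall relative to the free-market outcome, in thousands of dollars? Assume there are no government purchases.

Rearranging supply gives qs = 4p - 2. Setting quantity demanded equal to quantity supplied, 196 - 2p = 4p - 2, gives p* = 33 and q* = 130.
Because the floor (70) lies above the market-clearing price, it is binding.
At p = 70: qd = 196 - 2·70 = 56 and qs = 4·70 - 2 = 278.
Quantity traded falls to 56. At q = 56 the demand price is (196 - 56)/2 = 70 and the supply price is (2 + 56)/4 = 14.5.
Deadweight loss = ½ · (70 - 14.5) · (130 - 56) = ½ · 55.5 · 74 = 2053.5.

2053.5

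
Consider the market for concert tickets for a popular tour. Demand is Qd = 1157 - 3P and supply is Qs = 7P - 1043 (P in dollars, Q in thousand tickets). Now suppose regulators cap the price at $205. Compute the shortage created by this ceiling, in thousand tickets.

Without the control the market clears where 1157 - 3P = 7P - 1043, i.e. P* = 220 and Q* = 497.
Since 205 < 220, the ceiling is binding.
At P = 205: Qd = 1157 - 3·205 = 542 and Qs = 7·205 - 1043 = 392.
Shortage = Qd - Qs = 542 - 392 = 150.

150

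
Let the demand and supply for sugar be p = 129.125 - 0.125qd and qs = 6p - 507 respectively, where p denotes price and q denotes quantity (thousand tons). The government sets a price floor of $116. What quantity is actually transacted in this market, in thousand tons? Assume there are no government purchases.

105

Rearranging demand gives qd = 1033 - 8p. Setting quantity demanded equal to quantity supplied, 1033 - 8p = 6p - 507, gives p* = 110 and q* = 153.
Since 116 > 110, the floor is binding.
At p = 116: qd = 1033 - 8·116 = 105 and qs = 6·116 - 507 = 189.
The quantity actually transacted is the short side, demand: 105.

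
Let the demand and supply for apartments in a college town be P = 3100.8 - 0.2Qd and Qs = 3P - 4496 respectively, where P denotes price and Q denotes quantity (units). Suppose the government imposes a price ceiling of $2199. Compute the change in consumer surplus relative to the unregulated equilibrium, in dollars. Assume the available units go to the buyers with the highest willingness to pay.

550860.1

Rearranging demand gives Qd = 15504 - 5P. Without the control the market clears where 15504 - 5P = 3P - 4496, i.e. P* = 2500 and Q* = 3004.
Since 2199 < 2500, the ceiling is binding.
At P = 2199: Qd = 15504 - 5·2199 = 4509 and Qs = 3·2199 - 4496 = 2101.
Consumer surplus without the control is ½ · (3100.8 - 2500) · 3004 = 902401.6.
With the ceiling, 2101 units are sold at 2199 (assume they go to the highest-value buyers). The demand price at Q = 2101 is 2680.6, so CS = ½ · [(3100.8 - 2199) + (2680.6 - 2199)] · 2101 = 1453261.7.
Change in consumer surplus = 1453261.7 - 902401.6 = 550860.1.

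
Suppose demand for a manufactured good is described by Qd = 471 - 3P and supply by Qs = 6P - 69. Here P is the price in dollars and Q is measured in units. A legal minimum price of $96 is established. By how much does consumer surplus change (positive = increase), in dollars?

-8532

Equilibrium: 471 - 3P = 6P - 69, so 540 = 9P and P* = 60, Q* = 291.
The floor of 96 is above the equilibrium price 60, so it binds.
At P = 96: Qd = 471 - 3·96 = 183 and Qs = 6·96 - 69 = 507.
Consumer surplus without the control is ½ · (157 - 60) · 291 = 14113.5.
With the floor, consumers buy 183 units at 96, so CS = ½ · (157 - 96) · 183 = 5581.5.
Change in consumer surplus = 5581.5 - 14113.5 = -8532.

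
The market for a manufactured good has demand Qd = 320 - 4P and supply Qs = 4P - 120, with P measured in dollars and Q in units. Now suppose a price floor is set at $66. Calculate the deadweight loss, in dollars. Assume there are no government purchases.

484

Equilibrium: 320 - 4P = 4P - 120, so 440 = 8P and P* = 55, Q* = 100.
Since 66 > 55, the floor is binding.
At P = 66: Qd = 320 - 4·66 = 56 and Qs = 4·66 - 120 = 144.
Quantity traded falls to 56. At Q = 56 the demand price is (320 - 56)/4 = 66 and the supply price is (120 + 56)/4 = 44.
Deadweight loss = ½ · (66 - 44) · (100 - 56) = ½ · 22 · 44 = 484.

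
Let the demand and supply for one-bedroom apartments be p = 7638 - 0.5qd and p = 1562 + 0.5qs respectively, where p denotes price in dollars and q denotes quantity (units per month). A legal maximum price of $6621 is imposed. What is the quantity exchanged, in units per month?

6076

Rearranging demand gives qd = 15276 - 2p; rearranging supply gives qs = 2p - 3124. Equilibrium: 15276 - 2p = 2p - 3124, so 18400 = 4p and p* = 4600, q* = 6076.
The ceiling of 6621 is above the equilibrium price 4600, so it is not binding; the market clears at p* = 4600, q* = 6076.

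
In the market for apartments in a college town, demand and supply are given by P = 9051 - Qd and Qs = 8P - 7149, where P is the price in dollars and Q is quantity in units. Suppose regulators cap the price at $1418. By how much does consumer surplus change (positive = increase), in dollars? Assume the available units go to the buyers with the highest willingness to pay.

Rearranging demand gives Qd = 9051 - P. Without the control the market clears where 9051 - P = 8P - 7149, i.e. P* = 1800 and Q* = 7251.
Since 1418 < 1800, the ceiling is binding.
At P = 1418: Qd = 9051 - 1418 = 7633 and Qs = 8·1418 - 7149 = 4195.
Consumer surplus without the control is ½ · (9051 - 1800) · 7251 = 26288500.5.
With the ceiling, 4195 units are sold at 1418 (assume they go to the highest-value buyers). The demand price at Q = 4195 is 4856, so CS = ½ · [(9051 - 1418) + (4856 - 1418)] · 4195 = 23221422.5.
Change in consumer surplus = 23221422.5 - 26288500.5 = -3067078.

-3067078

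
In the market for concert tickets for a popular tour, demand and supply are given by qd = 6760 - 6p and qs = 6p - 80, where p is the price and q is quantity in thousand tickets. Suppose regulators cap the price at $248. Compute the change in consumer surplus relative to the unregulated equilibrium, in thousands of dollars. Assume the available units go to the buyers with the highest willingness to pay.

142324

In a free market, 6760 - 6p = 6p - 80 gives the equilibrium p* = 570, q* = 3340.
Since 248 < 570, the ceiling is binding.
At p = 248: qd = 6760 - 6·248 = 5272 and qs = 6·248 - 80 = 1408.
Consumer surplus without the control is ½ · (3380/3 - 570) · 3340 = 2788900/3.
With the ceiling, 1408 units are sold at 248 (assume they go to the highest-value buyers). The demand price at q = 1408 is 892, so CS = ½ · [(3380/3 - 248) + (892 - 248)] · 1408 = 3215872/3.
Change in consumer surplus = 3215872/3 - 2788900/3 = 142324.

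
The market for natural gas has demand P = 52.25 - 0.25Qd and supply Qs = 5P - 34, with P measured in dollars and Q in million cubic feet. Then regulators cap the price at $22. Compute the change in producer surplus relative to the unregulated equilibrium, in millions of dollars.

Rearranging demand gives Qd = 209 - 4P. In a free market, 209 - 4P = 5P - 34 gives the equilibrium P* = 27, Q* = 101.
Since 22 < 27, the ceiling is binding.
At P = 22: Qd = 209 - 4·22 = 121 and Qs = 5·22 - 34 = 76.
Producer surplus without the control is ½ · (27 - 6.8) · 101 = 1020.1.
With the ceiling, producers sell 76 units at 22, so PS = ½ · (22 - 6.8) · 76 = 577.6.
Change in producer surplus = 577.6 - 1020.1 = -442.5.

-442.5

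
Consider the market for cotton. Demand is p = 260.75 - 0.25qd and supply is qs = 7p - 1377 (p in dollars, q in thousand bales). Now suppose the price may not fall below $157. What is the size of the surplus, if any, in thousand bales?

0

Rearranging demand gives qd = 1043 - 4p. In a free market, 1043 - 4p = 7p - 1377 gives the equilibrium p* = 220, q* = 163.
Since 157 is below p* = 220, the floor does not bind and the free-market outcome prevails.
Since the control does not bind, there is no surplus.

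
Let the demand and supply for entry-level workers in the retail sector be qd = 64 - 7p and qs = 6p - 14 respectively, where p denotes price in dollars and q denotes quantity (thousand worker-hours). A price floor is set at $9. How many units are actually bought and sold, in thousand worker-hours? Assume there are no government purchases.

1

Equilibrium: 64 - 7p = 6p - 14, so 78 = 13p and p* = 6, q* = 22.
Because the floor (9) lies above the market-clearing price, it is binding.
At p = 9: qd = 64 - 7·9 = 1 and qs = 6·9 - 14 = 40.
The quantity actually transacted is the short side, demand: 1.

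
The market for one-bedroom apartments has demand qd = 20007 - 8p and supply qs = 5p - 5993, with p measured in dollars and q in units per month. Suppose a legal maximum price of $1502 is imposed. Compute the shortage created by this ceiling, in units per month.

Equilibrium: 20007 - 8p = 5p - 5993, so 26000 = 13p and p* = 2000, q* = 4007.
Since 1502 < 2000, the ceiling is binding.
At p = 1502: qd = 20007 - 8·1502 = 7991 and qs = 5·1502 - 5993 = 1517.
Shortage = qd - qs = 7991 - 1517 = 6474.

6474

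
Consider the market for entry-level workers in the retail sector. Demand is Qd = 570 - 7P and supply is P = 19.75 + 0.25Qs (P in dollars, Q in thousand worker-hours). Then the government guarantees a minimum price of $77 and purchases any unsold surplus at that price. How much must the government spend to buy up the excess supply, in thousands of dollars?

Rearranging supply gives Qs = 4P - 79. Setting quantity demanded equal to quantity supplied, 570 - 7P = 4P - 79, gives P* = 59 and Q* = 157.
Since 77 > 59, the floor is binding.
At P = 77: Qd = 570 - 7·77 = 31 and Qs = 4·77 - 79 = 229.
Surplus = Qs - Qd = 198.
Government expenditure = surplus × support price = 198 × 77 = 15246.

15246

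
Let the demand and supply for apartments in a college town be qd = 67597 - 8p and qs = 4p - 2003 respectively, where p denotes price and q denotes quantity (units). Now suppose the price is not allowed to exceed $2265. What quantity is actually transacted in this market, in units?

7057

Equilibrium: 67597 - 8p = 4p - 2003, so 69600 = 12p and p* = 5800, q* = 21197.
The ceiling of 2265 is below the equilibrium price 5800, so it binds.
At p = 2265: qd = 67597 - 8·2265 = 49477 and qs = 4·2265 - 2003 = 7057.
The quantity actually transacted is the short side, supply: 7057.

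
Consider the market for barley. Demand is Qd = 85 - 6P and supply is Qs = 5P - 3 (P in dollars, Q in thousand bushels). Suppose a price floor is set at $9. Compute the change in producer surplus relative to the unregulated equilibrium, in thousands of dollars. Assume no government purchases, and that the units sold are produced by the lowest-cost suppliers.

In a free market, 85 - 6P = 5P - 3 gives the equilibrium P* = 8, Q* = 37.
The floor of 9 is above the equilibrium price 8, so it binds.
At P = 9: Qd = 85 - 6·9 = 31 and Qs = 5·9 - 3 = 42.
Producer surplus without the control is ½ · (8 - 0.6) · 37 = 136.9.
With the floor, 31 units are sold at 9. The supply price at Q = 31 is 6.8, so PS = ½ · [(9 - 0.6) + (9 - 6.8)] · 31 = 164.3.
Change in producer surplus = 164.3 - 136.9 = 27.4.

27.4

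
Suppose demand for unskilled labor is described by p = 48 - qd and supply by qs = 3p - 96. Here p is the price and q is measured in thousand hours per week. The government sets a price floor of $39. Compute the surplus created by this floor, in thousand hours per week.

12

Rearranging demand gives qd = 48 - p. Setting quantity demanded equal to quantity supplied, 48 - p = 3p - 96, gives p* = 36 and q* = 12.
Since 39 > 36, the floor is binding.
At p = 39: qd = 48 - 39 = 9 and qs = 3·39 - 96 = 21.
Surplus = qs - qd = 21 - 9 = 12.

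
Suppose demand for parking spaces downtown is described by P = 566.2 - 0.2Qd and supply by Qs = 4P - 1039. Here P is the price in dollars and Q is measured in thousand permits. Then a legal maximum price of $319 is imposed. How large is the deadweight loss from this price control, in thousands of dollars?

Rearranging demand gives Qd = 2831 - 5P. In a free market, 2831 - 5P = 4P - 1039 gives the equilibrium P* = 430, Q* = 681.
Since 319 < 430, the ceiling is binding.
At P = 319: Qd = 2831 - 5·319 = 1236 and Qs = 4·319 - 1039 = 237.
Quantity traded falls to 237. At Q = 237 the demand price is (2831 - 237)/5 = 518.8 and the supply price is (1039 + 237)/4 = 319.
Deadweight loss = ½ · (518.8 - 319) · (681 - 237) = ½ · 199.8 · 444 = 44355.6.

44355.6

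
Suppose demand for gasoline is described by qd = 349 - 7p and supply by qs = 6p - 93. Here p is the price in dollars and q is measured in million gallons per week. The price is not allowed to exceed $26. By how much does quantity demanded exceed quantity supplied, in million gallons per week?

Equilibrium: 349 - 7p = 6p - 93, so 442 = 13p and p* = 34, q* = 111.
Since 26 < 34, the ceiling is binding.
At p = 26: qd = 349 - 7·26 = 167 and qs = 6·26 - 93 = 63.
Shortage = qd - qs = 167 - 63 = 104.

104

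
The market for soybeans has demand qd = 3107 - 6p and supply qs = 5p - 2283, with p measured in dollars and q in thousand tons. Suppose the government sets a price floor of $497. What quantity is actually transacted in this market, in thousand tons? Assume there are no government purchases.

In a free market, 3107 - 6p = 5p - 2283 gives the equilibrium p* = 490, q* = 167.
Since 497 > 490, the floor is binding.
At p = 497: qd = 3107 - 6·497 = 125 and qs = 5·497 - 2283 = 202.
The quantity actually transacted is the short side, demand: 125.

125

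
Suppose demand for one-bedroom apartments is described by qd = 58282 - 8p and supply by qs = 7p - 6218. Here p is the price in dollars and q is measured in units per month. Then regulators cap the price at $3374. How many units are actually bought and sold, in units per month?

17400

Without the control the market clears where 58282 - 8p = 7p - 6218, i.e. p* = 4300 and q* = 23882.
Because the ceiling (3374) lies below the market-clearing price, it is binding.
At p = 3374: qd = 58282 - 8·3374 = 31290 and qs = 7·3374 - 6218 = 17400.
The quantity actually transacted is the short side, supply: 17400.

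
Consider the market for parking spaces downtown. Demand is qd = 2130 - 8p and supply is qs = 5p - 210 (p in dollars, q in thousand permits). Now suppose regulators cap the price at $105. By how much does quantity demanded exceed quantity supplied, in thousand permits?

In a free market, 2130 - 8p = 5p - 210 gives the equilibrium p* = 180, q* = 690.
Since 105 < 180, the ceiling is binding.
At p = 105: qd = 2130 - 8·105 = 1290 and qs = 5·105 - 210 = 315.
Shortage = qd - qs = 1290 - 315 = 975.

975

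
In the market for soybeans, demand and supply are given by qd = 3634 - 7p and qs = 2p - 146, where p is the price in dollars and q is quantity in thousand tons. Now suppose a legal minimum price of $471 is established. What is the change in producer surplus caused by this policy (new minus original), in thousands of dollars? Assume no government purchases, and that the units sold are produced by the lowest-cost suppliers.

-14675.25

In a free market, 3634 - 7p = 2p - 146 gives the equilibrium p* = 420, q* = 694.
The floor of 471 is above the equilibrium price 420, so it binds.
At p = 471: qd = 3634 - 7·471 = 337 and qs = 2·471 - 146 = 796.
Producer surplus without the control is ½ · (420 - 73) · 694 = 120409.
With the floor, 337 units are sold at 471. The supply price at q = 337 is 241.5, so PS = ½ · [(471 - 73) + (471 - 241.5)] · 337 = 105733.75.
Change in producer surplus = 105733.75 - 120409 = -14675.25.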